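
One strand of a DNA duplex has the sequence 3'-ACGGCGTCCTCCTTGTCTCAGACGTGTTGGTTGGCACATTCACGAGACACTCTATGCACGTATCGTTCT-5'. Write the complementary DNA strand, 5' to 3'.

5′-TGCCGCAGGAGGAACAGAGTCTGCACAACCAACCGTGTAAGTGCTCTGTGAGATACGTGCATAGCAAGA-3′

The strand is given 3'→5', so its complement runs 5'→3' in the same left-to-right order: pair each base A↔T, G↔C.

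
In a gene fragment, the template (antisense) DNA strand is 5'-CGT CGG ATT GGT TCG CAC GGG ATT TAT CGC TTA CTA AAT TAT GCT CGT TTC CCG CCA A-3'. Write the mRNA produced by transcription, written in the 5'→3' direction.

The mRNA has the sequence of the coding strand (reverse complement of the template) with T→U. Reverse complement of CGTCGGATTGGTTCGCACGGGATTTATCGCTTACTAAATTATGCTCGTTTCCCGCCAA is TTGGCGGGAAACGAGCATAATTTAGTAAGCGATAAATCCCGTGCGAACCAATCCGACG; then T→U.

5'-UUGGCGGGAAACGAGCAUAAUUUAGUAAGCGAUAAAUCCCGUGCGAACCAAUCCGACG-3'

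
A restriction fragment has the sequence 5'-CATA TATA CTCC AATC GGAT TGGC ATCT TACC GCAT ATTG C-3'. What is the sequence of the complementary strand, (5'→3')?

5'-GCAATATGCGGTAAGATGCCAATCCGATTGGAGTATATATG-3'

The complement of CATATATACTCCAATCGGATTGGCATCTTACCGCATATTGC is GTATATATGAGGTTAGCCTAACCGTAGAATGGCGTATAACG (A↔T, G↔C). DNA strands are antiparallel, so the complementary strand runs 3'→5'; reversing gives the 5'→3' form.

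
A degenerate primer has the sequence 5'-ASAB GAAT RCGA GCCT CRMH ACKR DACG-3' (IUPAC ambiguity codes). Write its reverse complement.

Standard pairs A↔T, G↔C; ambiguity codes pair R↔Y, M↔K, S↔S, B↔V, D↔H. Complement (TSTVCTTAYGCTCGGAGYKDTGMYHTGC), then reverse for 5'→3'.

5'-CGTHYMGTDKYGAGGCTCGYATTCVTST-3'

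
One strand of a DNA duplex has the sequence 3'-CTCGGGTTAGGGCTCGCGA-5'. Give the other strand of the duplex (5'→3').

The strand is given 3'→5', so its complement runs 5'→3' in the same left-to-right order: pair each base A↔T, G↔C.

5'-GAGCCCAATCCCGAGCGCT-3'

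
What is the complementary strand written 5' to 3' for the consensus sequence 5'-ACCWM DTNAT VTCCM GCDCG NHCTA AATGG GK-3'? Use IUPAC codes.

Standard pairs A↔T, G↔C; ambiguity codes pair M↔K, W↔W, D↔H, V↔B, N↔N. Complement (TGGWKHANTABAGGKCGHGCNDGATTTACCCM), then reverse for 5'→3'.

5'-MCCCATTTAGDNCGHGCKGGABATNAHKWGGT-3'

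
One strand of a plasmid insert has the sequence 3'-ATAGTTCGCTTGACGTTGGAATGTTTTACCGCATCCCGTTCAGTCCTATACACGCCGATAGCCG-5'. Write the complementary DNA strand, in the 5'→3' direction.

The strand is given 3'→5', so its complement runs 5'→3' in the same left-to-right order: pair each base A↔T, G↔C.

5'-TATCAAGCGAACTGCAACCTTACAAAATGGCGTAGGGCAAGTCAGGATATGTGCGGCTATCGGC-3'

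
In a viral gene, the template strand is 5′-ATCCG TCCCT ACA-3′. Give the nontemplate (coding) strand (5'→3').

5′-TGTAGGGACGGAT-3′

The coding strand is complementary and antiparallel to the template: take the complement (A↔T, G↔C) and reverse.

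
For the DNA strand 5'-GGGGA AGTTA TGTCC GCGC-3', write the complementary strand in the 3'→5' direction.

3'-CCCCTTCAATACAGGCGCG-5'

Base-pairing A↔T, G↔C gives the complement. The complementary strand is antiparallel, so paired with a 5'→3' strand it runs 3'→5'.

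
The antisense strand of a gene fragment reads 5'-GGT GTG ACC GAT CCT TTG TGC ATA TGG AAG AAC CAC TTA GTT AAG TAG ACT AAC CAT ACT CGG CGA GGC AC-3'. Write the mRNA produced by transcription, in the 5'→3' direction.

5'-GUGCCUCGCCGAGUAUGGUUAGUCUACUUAACUAAGUGGUUCUUCCAUAUGCACAAAGGAUCGGUCACACC-3'

RNA polymerase reads the template 3'→5' and synthesizes mRNA 5'→3' by base-pairing (A→U, T→A, G↔C). The complement of the template is CCACACTGGCTAGGAAACACGTATACCTTCTTGGTGAATCAATTCATCTGATTGGTATGAGCCGCTCCGTG; antiparallel, so 5'→3' the coding strand is GTGCCTCGCCGAGTATGGTTAGTCTACTTAACTAAGTGGTTCTTCCATATGCACAAAGGATCGGTCACACC. Replace T with U for the mRNA.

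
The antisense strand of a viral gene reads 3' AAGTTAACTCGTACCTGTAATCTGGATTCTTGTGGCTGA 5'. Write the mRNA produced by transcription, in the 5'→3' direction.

5′-UUCAAUUGAGCAUGGACAUUAGACCUAAGAACACCGACU-3′

Reading the template 3'→5' as shown, RNA polymerase pairs each base (A→U, T→A, G↔C) to build mRNA 5'→3' directly.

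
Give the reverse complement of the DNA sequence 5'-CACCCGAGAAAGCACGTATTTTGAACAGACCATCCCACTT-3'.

Reading the sequence 3'→5' and pairing each base (A↔T, G↔C) gives the reverse complement directly.

5'-AAGTGGGATGGTCTGTTCAAAATACGTGCTTTCTCGGGTG-3'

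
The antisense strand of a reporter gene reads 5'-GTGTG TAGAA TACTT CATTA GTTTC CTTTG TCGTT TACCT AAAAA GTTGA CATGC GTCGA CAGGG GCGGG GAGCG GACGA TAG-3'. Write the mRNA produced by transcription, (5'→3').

5'-CUAUCGUCCGCUCCCCGCCCCUGUCGACGCAUGUCAACUUUUUAGGUAAACGACAAAGGAAACUAAUGAAGUAUUCUACACAC-3'

RNA polymerase reads the template 3'→5' and synthesizes mRNA 5'→3' by base-pairing (A→U, T→A, G↔C). The complement of the template is CACACATCTTATGAAGTAATCAAAGGAAACAGCAAATGGATTTTTCAACTGTACGCAGCTGTCCCCGCCCCTCGCCTGCTATC; antiparallel, so 5'→3' the coding strand is CTATCGTCCGCTCCCCGCCCCTGTCGACGCATGTCAACTTTTTAGGTAAACGACAAAGGAAACTAATGAAGTATTCTACACAC. Replace T with U for the mRNA.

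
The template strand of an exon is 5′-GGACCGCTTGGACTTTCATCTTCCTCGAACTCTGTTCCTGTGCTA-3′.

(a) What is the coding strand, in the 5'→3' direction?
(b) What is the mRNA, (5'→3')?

(a) The coding strand is the reverse complement of the template: complement CCTGGCGAACCTGAAAGTAGAAGGAGCTTGAGACAAGGACACGAT, then reverse.
(b) mRNA has the coding-strand sequence with T→U.

(a) 5'-TAGCACAGGAACAGAGTTCGAGGAAGATGAAAGTCCAAGCGGTCC-3'
(b) 5′-UAGCACAGGAACAGAGUUCGAGGAAGAUGAAAGUCCAAGCGGUCC-3′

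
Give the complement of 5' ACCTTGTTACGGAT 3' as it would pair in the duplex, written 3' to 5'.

Base-pairing A↔T, G↔C gives the complement. The complementary strand is antiparallel, so paired with a 5'→3' strand it runs 3'→5'.

3'-TGGAACAATGCCTA-5'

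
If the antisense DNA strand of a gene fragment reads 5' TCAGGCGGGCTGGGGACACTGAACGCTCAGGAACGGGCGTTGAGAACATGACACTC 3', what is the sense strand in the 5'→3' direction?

5'-GAGTGTCATGTTCTCAACGCCCGTTCCTGAGCGTTCAGTGTCCCCAGCCCGCCTGA-3'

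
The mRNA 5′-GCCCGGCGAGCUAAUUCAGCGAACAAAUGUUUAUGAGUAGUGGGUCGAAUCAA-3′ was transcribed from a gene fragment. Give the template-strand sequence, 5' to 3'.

Replace U with T to get the coding DNA strand: GCCCGGCGAGCTAATTCAGCGAACAAATGTTTATGAGTAGTGGGTCGAATCAA. The template strand is its reverse complement (complement CGGGCCGCTCGATTAAGTCGCTTGTTTACAAATACTCATCACCCAGCTTAGTT, then reverse).

5′-TTGATTCGACCCACTACTCATAAACATTTGTTCGCTGAATTAGCTCGCCGGGC-3′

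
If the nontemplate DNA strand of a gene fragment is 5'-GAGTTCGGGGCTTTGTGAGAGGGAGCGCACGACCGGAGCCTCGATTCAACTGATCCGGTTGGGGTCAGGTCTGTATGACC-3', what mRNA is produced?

5'-GAGUUCGGGGCUUUGUGAGAGGGAGCGCACGACCGGAGCCUCGAUUCAACUGAUCCGGUUGGGGUCAGGUCUGUAUGACC-3'

mRNA has the coding-strand sequence with U in place of T.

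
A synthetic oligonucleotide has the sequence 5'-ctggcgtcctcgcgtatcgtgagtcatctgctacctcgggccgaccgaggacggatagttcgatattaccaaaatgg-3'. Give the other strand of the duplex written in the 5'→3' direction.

5′-CCATTTTGGTAATATCGAACTATCCGTCCTCGGTCGGCCCGAGGTAGCAGATGACTCACGATACGCGAGGACGCCAG-3′

Pairing A↔T and G↔C gives GACCGCAGGAGCGCATAGCACTCAGTAGACGATGGAGCCCGGCTGGCTCCTGCCTATCAAGCTATAATGGTTTTACC, running 3'→5'. Reverse for the 5'→3' convention.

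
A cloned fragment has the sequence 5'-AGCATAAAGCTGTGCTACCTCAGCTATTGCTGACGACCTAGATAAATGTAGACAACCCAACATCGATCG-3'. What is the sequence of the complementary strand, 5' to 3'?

5'-CGATCGATGTTGGGTTGTCTACATTTATCTAGGTCGTCAGCAATAGCTGAGGTAGCACAGCTTTATGCT-3'

Pairing A↔T and G↔C gives TCGTATTTCGACACGATGGAGTCGATAACGACTGCTGGATCTATTTACATCTGTTGGGTTGTAGCTAGC, running 3'→5'. Reverse for the 5'→3' convention.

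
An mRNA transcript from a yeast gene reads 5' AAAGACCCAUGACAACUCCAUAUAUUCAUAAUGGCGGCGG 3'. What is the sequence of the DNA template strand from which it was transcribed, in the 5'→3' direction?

5'-CCGCCGCCATTATGAATATATGGAGTTGTCATGGGTCTTT-3'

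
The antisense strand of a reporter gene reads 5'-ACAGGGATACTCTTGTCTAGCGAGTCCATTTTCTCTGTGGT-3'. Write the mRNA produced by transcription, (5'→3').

5'-ACCACAGAGAAAAUGGACUCGCUAGACAAGAGUAUCCCUGU-3'

The mRNA has the sequence of the coding strand (reverse complement of the template) with T→U. Reverse complement of ACAGGGATACTCTTGTCTAGCGAGTCCATTTTCTCTGTGGT is ACCACAGAGAAAATGGACTCGCTAGACAAGAGTATCCCTGT; then T→U.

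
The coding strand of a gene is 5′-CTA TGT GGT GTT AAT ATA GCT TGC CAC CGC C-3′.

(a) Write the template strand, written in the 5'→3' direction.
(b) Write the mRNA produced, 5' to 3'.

(a) 5′-GGCGGTGGCAAGCTATATTAACACCACATAG-3′
(b) 5'-CUAUGUGGUGUUAAUAUAGCUUGCCACCGCC-3'

(a) The template strand is the reverse complement of the coding strand: complement GATACACCACAATTATATCGAACGGTGGCGG, then reverse.
(b) mRNA matches the coding strand with T→U.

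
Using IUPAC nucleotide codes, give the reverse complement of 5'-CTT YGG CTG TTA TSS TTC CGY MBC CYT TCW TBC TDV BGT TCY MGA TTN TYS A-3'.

5'-TSRANAATCKRGAACVBHAGVAWGAARGGVKRCGGAASSATAACAGCCRAAG-3'

Standard pairs A↔T, G↔C; ambiguity codes pair Y↔R, M↔K, W↔W, S↔S, B↔V, D↔H, N↔N. Complement (GAARCCGACAATASSAAGGCRKVGGRAAGWAVGAHBVCAAGRKCTAANARST), then reverse for 5'→3'.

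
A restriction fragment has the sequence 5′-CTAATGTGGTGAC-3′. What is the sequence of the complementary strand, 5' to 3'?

Pairing A↔T and G↔C gives GATTACACCACTG, running 3'→5'. Reverse for the 5'→3' convention.

5'-GTCACCACATTAG-3'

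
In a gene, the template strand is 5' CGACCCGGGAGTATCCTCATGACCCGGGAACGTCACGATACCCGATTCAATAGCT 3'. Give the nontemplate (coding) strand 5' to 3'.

5'-AGCTATTGAATCGGGTATCGTGACGTTCCCGGGTCATGAGGATACTCCCGGGTCG-3'

The coding strand is complementary and antiparallel to the template: take the complement (A↔T, G↔C) and reverse.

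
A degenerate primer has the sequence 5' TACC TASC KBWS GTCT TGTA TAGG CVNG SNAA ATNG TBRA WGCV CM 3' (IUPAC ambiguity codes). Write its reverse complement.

Standard pairs A↔T, G↔C; ambiguity codes pair R↔Y, M↔K, W↔W, S↔S, B↔V, N↔N. Complement (ATGGATSGMVWSCAGAACATATCCGBNCSNTTTANCAVYTWCGBGK), then reverse for 5'→3'.

5'-KGBGCWTYVACNATTTNSCNBGCCTATACAAGACSWVMGSTAGGTA-3'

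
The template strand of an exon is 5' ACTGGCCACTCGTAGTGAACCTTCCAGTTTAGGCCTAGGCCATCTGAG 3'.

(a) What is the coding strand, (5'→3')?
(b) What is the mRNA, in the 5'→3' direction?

(a) 5'-CTCAGATGGCCTAGGCCTAAACTGGAAGGTTCACTACGAGTGGCCAGT-3'
(b) 5'-CUCAGAUGGCCUAGGCCUAAACUGGAAGGUUCACUACGAGUGGCCAGU-3'

(a) The coding strand is the reverse complement of the template: complement TGACCGGTGAGCATCACTTGGAAGGTCAAATCCGGATCCGGTAGACTC, then reverse.
(b) mRNA has the coding-strand sequence with T→U.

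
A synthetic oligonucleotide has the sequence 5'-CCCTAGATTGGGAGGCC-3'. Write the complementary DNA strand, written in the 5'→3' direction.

5′-GGCCTCCCAATCTAGGG-3′

Pairing A↔T and G↔C gives GGGATCTAACCCTCCGG, running 3'→5'. Reverse for the 5'→3' convention.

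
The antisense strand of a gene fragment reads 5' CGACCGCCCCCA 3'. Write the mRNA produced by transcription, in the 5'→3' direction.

5′-UGGGGGCGGUCG-3′

The mRNA has the sequence of the coding strand (reverse complement of the template) with T→U. Reverse complement of CGACCGCCCCCA is TGGGGGCGGTCG; then T→U.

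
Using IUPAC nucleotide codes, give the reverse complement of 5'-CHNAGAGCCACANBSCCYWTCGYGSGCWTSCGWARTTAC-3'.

5'-GTAAYTWCGSAWGCSCRCGAWRGGSVNTGTGGCTCTNDG-3'

Standard pairs A↔T, G↔C; ambiguity codes pair R↔Y, W↔W, S↔S, B↔V, H↔D, N↔N. Complement (GDNTCTCGGTGTNVSGGRWAGCRCSCGWASGCWTYAATG), then reverse for 5'→3'.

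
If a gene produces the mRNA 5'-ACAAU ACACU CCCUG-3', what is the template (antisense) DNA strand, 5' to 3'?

5'-CAGGGAGTGTATTGT-3'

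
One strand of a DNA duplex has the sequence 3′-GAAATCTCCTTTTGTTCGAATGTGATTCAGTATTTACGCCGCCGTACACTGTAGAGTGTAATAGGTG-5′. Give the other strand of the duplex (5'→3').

The strand is given 3'→5', so its complement runs 5'→3' in the same left-to-right order: pair each base A↔T, G↔C.

5'-CTTTAGAGGAAAACAAGCTTACACTAAGTCATAAATGCGGCGGCATGTGACATCTCACATTATCCAC-3'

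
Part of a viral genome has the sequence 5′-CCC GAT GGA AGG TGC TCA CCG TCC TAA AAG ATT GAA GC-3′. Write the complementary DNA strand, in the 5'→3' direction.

Pairing A↔T and G↔C gives GGGCTACCTTCCACGAGTGGCAGGATTTTCTAACTTCG, running 3'→5'. Reverse for the 5'→3' convention.

5'-GCTTCAATCTTTTAGGACGGTGAGCACCTTCCATCGGG-3'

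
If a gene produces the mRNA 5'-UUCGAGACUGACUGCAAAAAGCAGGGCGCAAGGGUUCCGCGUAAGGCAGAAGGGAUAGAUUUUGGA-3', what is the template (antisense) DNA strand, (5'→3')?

Replace U with T to get the coding DNA strand: TTCGAGACTGACTGCAAAAAGCAGGGCGCAAGGGTTCCGCGTAAGGCAGAAGGGATAGATTTTGGA. The template strand is its reverse complement (complement AAGCTCTGACTGACGTTTTTCGTCCCGCGTTCCCAAGGCGCATTCCGTCTTCCCTATCTAAAACCT, then reverse).

5′-TCCAAAATCTATCCCTTCTGCCTTACGCGGAACCCTTGCGCCCTGCTTTTTGCAGTCAGTCTCGAA-3′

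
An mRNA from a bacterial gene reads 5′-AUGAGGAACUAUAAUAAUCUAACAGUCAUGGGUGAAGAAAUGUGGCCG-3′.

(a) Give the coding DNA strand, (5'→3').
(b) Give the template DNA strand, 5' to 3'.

(a) The coding strand matches the mRNA with U→T.
(b) The template strand is the reverse complement of the coding strand.

(a) 5'-ATGAGGAACTATAATAATCTAACAGTCATGGGTGAAGAAATGTGGCCG-3'
(b) 5'-CGGCCACATTTCTTCACCCATGACTGTTAGATTATTATAGTTCCTCAT-3'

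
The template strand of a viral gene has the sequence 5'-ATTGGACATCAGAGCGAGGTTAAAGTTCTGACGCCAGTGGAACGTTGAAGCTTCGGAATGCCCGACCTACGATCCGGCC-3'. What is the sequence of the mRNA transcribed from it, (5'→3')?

The mRNA has the sequence of the coding strand (reverse complement of the template) with T→U. Reverse complement of ATTGGACATCAGAGCGAGGTTAAAGTTCTGACGCCAGTGGAACGTTGAAGCTTCGGAATGCCCGACCTACGATCCGGCC is GGCCGGATCGTAGGTCGGGCATTCCGAAGCTTCAACGTTCCACTGGCGTCAGAACTTTAACCTCGCTCTGATGTCCAAT; then T→U.

5'-GGCCGGAUCGUAGGUCGGGCAUUCCGAAGCUUCAACGUUCCACUGGCGUCAGAACUUUAACCUCGCUCUGAUGUCCAAU-3'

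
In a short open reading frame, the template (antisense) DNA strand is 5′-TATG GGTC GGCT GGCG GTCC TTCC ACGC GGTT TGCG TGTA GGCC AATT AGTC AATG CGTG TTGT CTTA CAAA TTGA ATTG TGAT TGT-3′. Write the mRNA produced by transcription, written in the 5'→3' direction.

The mRNA has the sequence of the coding strand (reverse complement of the template) with T→U. Reverse complement of TATGGGTCGGCTGGCGGTCCTTCCACGCGGTTTGCGTGTAGGCCAATTAGTCAATGCGTGTTGTCTTACAAATTGAATTGTGATTGT is ACAATCACAATTCAATTTGTAAGACAACACGCATTGACTAATTGGCCTACACGCAAACCGCGTGGAAGGACCGCCAGCCGACCCATA; then T→U.

5'-ACAAUCACAAUUCAAUUUGUAAGACAACACGCAUUGACUAAUUGGCCUACACGCAAACCGCGUGGAAGGACCGCCAGCCGACCCAUA-3'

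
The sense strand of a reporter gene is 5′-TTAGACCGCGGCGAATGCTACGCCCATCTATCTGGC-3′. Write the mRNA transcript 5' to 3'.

mRNA has the coding-strand sequence with U in place of T.

5'-UUAGACCGCGGCGAAUGCUACGCCCAUCUAUCUGGC-3'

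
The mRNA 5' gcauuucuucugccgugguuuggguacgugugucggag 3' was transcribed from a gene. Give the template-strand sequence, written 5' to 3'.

5′-CTCCGACACACGTACCCAAACCACGGCAGAAGAAATGC-3′

Replace U with T to get the coding DNA strand: GCATTTCTTCTGCCGTGGTTTGGGTACGTGTGTCGGAG. The template strand is its reverse complement (complement CGTAAAGAAGACGGCACCAAACCCATGCACACAGCCTC, then reverse).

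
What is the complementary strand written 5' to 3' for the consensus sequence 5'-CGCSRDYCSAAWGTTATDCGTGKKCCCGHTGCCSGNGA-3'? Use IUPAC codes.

Standard pairs A↔T, G↔C; ambiguity codes pair R↔Y, K↔M, W↔W, S↔S, D↔H, N↔N. Complement (GCGSYHRGSTTWCAATAHGCACMMGGGCDACGGSCNCT), then reverse for 5'→3'.

5'-TCNCSGGCADCGGGMMCACGHATAACWTTSGRHYSGCG-3'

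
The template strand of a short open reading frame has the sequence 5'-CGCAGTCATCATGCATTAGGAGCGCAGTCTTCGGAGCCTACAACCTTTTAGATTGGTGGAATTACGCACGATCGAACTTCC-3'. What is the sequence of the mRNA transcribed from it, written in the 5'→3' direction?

The mRNA has the sequence of the coding strand (reverse complement of the template) with T→U. Reverse complement of CGCAGTCATCATGCATTAGGAGCGCAGTCTTCGGAGCCTACAACCTTTTAGATTGGTGGAATTACGCACGATCGAACTTCC is GGAAGTTCGATCGTGCGTAATTCCACCAATCTAAAAGGTTGTAGGCTCCGAAGACTGCGCTCCTAATGCATGATGACTGCG; then T→U.

5'-GGAAGUUCGAUCGUGCGUAAUUCCACCAAUCUAAAAGGUUGUAGGCUCCGAAGACUGCGCUCCUAAUGCAUGAUGACUGCG-3'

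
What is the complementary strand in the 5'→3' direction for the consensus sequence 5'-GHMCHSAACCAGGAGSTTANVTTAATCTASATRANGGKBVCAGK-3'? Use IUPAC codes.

5′-MCTGBVMCCNTYATSTAGATTAABNTAASCTCCTGGTTSDGKDC-3′

Standard pairs A↔T, G↔C; ambiguity codes pair R↔Y, M↔K, S↔S, B↔V, H↔D, N↔N. Complement (CDKGDSTTGGTCCTCSAATNBAATTAGATSTAYTNCCMVBGTCM), then reverse for 5'→3'.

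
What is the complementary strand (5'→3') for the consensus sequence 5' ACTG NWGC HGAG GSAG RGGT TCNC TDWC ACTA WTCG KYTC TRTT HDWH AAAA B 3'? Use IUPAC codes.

Standard pairs A↔T, G↔C; ambiguity codes pair R↔Y, K↔M, W↔W, S↔S, B↔V, D↔H, N↔N. Complement (TGACNWCGDCTCCSTCYCCAAGNGAHWGTGATWAGCMRAGAYAADHWDTTTTV), then reverse for 5'→3'.

5'-VTTTTDWHDAAYAGARMCGAWTAGTGWHAGNGAACCYCTSCCTCDGCWNCAGT-3'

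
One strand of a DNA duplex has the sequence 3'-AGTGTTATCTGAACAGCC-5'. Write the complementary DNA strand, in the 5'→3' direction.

5′-TCACAATAGACTTGTCGG-3′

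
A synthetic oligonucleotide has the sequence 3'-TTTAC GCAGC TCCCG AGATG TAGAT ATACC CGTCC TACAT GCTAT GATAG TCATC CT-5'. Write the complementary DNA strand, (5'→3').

The strand is given 3'→5', so its complement runs 5'→3' in the same left-to-right order: pair each base A↔T, G↔C.

5'-AAATGCGTCGAGGGCTCTACATCTATATGGGCAGGATGTACGATACTATCAGTAGGA-3'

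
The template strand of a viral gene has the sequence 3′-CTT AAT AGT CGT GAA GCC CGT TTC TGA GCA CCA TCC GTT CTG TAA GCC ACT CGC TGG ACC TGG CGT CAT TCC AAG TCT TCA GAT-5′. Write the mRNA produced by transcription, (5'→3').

Reading the template 3'→5' as shown, RNA polymerase pairs each base (A→U, T→A, G↔C) to build mRNA 5'→3' directly.

5'-GAAUUAUCAGCACUUCGGGCAAAGACUCGUGGUAGGCAAGACAUUCGGUGAGCGACCUGGACCGCAGUAAGGUUCAGAAGUCUA-3'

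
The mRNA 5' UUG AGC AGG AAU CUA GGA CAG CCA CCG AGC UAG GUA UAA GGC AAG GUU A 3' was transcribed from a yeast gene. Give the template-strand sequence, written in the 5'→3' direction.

5'-TAACCTTGCCTTATACCTAGCTCGGTGGCTGTCCTAGATTCCTGCTCAA-3'

Replace U with T to get the coding DNA strand: TTGAGCAGGAATCTAGGACAGCCACCGAGCTAGGTATAAGGCAAGGTTA. The template strand is its reverse complement (complement AACTCGTCCTTAGATCCTGTCGGTGGCTCGATCCATATTCCGTTCCAAT, then reverse).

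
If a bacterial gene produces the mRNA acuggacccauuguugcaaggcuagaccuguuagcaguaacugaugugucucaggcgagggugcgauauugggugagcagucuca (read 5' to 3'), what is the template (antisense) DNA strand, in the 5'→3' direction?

5′-TGAGACTGCTCACCCAATATCGCACCCTCGCCTGAGACACATCAGTTACTGCTAACAGGTCTAGCCTTGCAACAATGGGTCCAGT-3′

Replace U with T to get the coding DNA strand: ACTGGACCCATTGTTGCAAGGCTAGACCTGTTAGCAGTAACTGATGTGTCTCAGGCGAGGGTGCGATATTGGGTGAGCAGTCTCA. The template strand is its reverse complement (complement TGACCTGGGTAACAACGTTCCGATCTGGACAATCGTCATTGACTACACAGAGTCCGCTCCCACGCTATAACCCACTCGTCAGAGT, then reverse).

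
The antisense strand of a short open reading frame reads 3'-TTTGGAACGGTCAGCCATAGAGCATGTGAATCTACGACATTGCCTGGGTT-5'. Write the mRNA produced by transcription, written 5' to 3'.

Reading the template 3'→5' as shown, RNA polymerase pairs each base (A→U, T→A, G↔C) to build mRNA 5'→3' directly.

5'-AAACCUUGCCAGUCGGUAUCUCGUACACUUAGAUGCUGUAACGGACCCAA-3'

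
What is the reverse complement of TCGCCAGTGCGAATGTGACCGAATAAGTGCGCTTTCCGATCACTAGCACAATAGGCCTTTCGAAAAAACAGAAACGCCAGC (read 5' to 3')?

5'-GCTGGCGTTTCTGTTTTTTCGAAAGGCCTATTGTGCTAGTGATCGGAAAGCGCACTTATTCGGTCACATTCGCACTGGCGA-3'

Reading the sequence 3'→5' and pairing each base (A↔T, G↔C) gives the reverse complement directly.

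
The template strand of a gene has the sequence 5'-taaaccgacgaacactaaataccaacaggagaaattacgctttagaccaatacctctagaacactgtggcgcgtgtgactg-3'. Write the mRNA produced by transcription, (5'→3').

RNA polymerase reads the template 3'→5' and synthesizes mRNA 5'→3' by base-pairing (A→U, T→A, G↔C). The complement of the template is ATTTGGCTGCTTGTGATTTATGGTTGTCCTCTTTAATGCGAAATCTGGTTATGGAGATCTTGTGACACCGCGCACACTGAC; antiparallel, so 5'→3' the coding strand is CAGTCACACGCGCCACAGTGTTCTAGAGGTATTGGTCTAAAGCGTAATTTCTCCTGTTGGTATTTAGTGTTCGTCGGTTTA. Replace T with U for the mRNA.

5'-CAGUCACACGCGCCACAGUGUUCUAGAGGUAUUGGUCUAAAGCGUAAUUUCUCCUGUUGGUAUUUAGUGUUCGUCGGUUUA-3'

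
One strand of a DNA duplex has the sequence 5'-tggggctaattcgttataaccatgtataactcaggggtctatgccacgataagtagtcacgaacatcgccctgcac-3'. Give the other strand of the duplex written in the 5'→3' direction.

Pairing A↔T and G↔C gives ACCCCGATTAAGCAATATTGGTACATATTGAGTCCCCAGATACGGTGCTATTCATCAGTGCTTGTAGCGGGACGTG, running 3'→5'. Reverse for the 5'→3' convention.

5'-GTGCAGGGCGATGTTCGTGACTACTTATCGTGGCATAGACCCCTGAGTTATACATGGTTATAACGAATTAGCCCCA-3'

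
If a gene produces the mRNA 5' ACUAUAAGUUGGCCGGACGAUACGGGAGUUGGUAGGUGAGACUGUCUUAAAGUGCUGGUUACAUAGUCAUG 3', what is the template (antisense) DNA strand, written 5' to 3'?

Replace U with T to get the coding DNA strand: ACTATAAGTTGGCCGGACGATACGGGAGTTGGTAGGTGAGACTGTCTTAAAGTGCTGGTTACATAGTCATG. The template strand is its reverse complement (complement TGATATTCAACCGGCCTGCTATGCCCTCAACCATCCACTCTGACAGAATTTCACGACCAATGTATCAGTAC, then reverse).

5'-CATGACTATGTAACCAGCACTTTAAGACAGTCTCACCTACCAACTCCCGTATCGTCCGGCCAACTTATAGT-3'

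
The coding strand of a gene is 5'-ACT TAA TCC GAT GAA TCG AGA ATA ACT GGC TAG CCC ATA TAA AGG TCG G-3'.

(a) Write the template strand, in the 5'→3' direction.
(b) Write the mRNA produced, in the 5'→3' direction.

(a) The template strand is the reverse complement of the coding strand: complement TGAATTAGGCTACTTAGCTCTTATTGACCGATCGGGTATATTTCCAGCC, then reverse.
(b) mRNA matches the coding strand with T→U.

(a) 5'-CCGACCTTTATATGGGCTAGCCAGTTATTCTCGATTCATCGGATTAAGT-3'
(b) 5'-ACUUAAUCCGAUGAAUCGAGAAUAACUGGCUAGCCCAUAUAAAGGUCGG-3'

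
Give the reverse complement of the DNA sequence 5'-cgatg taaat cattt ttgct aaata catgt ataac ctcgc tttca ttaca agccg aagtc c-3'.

5′-GGACTTCGGCTTGTAATGAAAGCGAGGTTATACATGTATTTAGCAAAAATGATTTACATCG-3′

Reading the sequence 3'→5' and pairing each base (A↔T, G↔C) gives the reverse complement directly.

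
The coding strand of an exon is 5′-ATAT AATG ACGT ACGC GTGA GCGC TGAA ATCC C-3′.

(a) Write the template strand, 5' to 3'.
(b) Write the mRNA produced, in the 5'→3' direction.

(a) 5'-GGGATTTCAGCGCTCACGCGTACGTCATTATAT-3'
(b) 5'-AUAUAAUGACGUACGCGUGAGCGCUGAAAUCCC-3'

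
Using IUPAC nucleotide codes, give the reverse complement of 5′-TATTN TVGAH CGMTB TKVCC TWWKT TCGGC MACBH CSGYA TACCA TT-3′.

5'-AATGGTATRCSGDVGTKGCCGAAMWWAGGBMAVAKCGDTCBANAATA-3'

Standard pairs A↔T, G↔C; ambiguity codes pair Y↔R, M↔K, W↔W, S↔S, B↔V, H↔D, N↔N. Complement (ATAANABCTDGCKAVAMBGGAWWMAAGCCGKTGVDGSCRTATGGTAA), then reverse for 5'→3'.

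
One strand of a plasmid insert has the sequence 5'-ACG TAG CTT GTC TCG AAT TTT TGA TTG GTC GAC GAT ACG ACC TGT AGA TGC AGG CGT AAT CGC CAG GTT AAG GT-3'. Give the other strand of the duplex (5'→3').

Pairing A↔T and G↔C gives TGCATCGAACAGAGCTTAAAAACTAACCAGCTGCTATGCTGGACATCTACGTCCGCATTAGCGGTCCAATTCCA, running 3'→5'. Reverse for the 5'→3' convention.

5'-ACCTTAACCTGGCGATTACGCCTGCATCTACAGGTCGTATCGTCGACCAATCAAAAATTCGAGACAAGCTACGT-3'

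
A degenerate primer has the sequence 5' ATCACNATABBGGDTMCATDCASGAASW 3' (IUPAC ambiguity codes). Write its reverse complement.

5′-WSTTCSTGHATGKAHCCVVTATNGTGAT-3′

Standard pairs A↔T, G↔C; ambiguity codes pair M↔K, W↔W, S↔S, B↔V, D↔H, N↔N. Complement (TAGTGNTATVVCCHAKGTAHGTSCTTSW), then reverse for 5'→3'.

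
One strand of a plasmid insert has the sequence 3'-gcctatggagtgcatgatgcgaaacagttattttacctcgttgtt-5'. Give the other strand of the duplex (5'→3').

The strand is given 3'→5', so its complement runs 5'→3' in the same left-to-right order: pair each base A↔T, G↔C.

5'-CGGATACCTCACGTACTACGCTTTGTCAATAAAATGGAGCAACAA-3'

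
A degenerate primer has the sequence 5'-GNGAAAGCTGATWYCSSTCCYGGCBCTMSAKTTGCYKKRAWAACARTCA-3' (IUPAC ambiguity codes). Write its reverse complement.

5′-TGAYTGTTWTYMMRGCAAMTSKAGVGCCRGGASSGRWATCAGCTTTCNC-3′

Standard pairs A↔T, G↔C; ambiguity codes pair R↔Y, M↔K, W↔W, S↔S, B↔V, N↔N. Complement (CNCTTTCGACTAWRGSSAGGRCCGVGAKSTMAACGRMMYTWTTGTYAGT), then reverse for 5'→3'.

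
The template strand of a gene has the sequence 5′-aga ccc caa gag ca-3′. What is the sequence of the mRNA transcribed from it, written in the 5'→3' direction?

The mRNA has the sequence of the coding strand (reverse complement of the template) with T→U. Reverse complement of AGACCCCAAGAGCA is TGCTCTTGGGGTCT; then T→U.

5'-UGCUCUUGGGGUCU-3'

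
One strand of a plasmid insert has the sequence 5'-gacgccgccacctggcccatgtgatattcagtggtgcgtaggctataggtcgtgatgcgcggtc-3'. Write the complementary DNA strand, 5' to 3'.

5′-GACCGCGCATCACGACCTATAGCCTACGCACCACTGAATATCACATGGGCCAGGTGGCGGCGTC-3′

Pairing A↔T and G↔C gives CTGCGGCGGTGGACCGGGTACACTATAAGTCACCACGCATCCGATATCCAGCACTACGCGCCAG, running 3'→5'. Reverse for the 5'→3' convention.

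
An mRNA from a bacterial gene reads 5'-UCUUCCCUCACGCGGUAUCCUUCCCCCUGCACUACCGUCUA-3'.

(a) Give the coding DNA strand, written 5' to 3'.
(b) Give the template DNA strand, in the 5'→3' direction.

(a) The coding strand matches the mRNA with U→T.
(b) The template strand is the reverse complement of the coding strand.

(a) 5'-TCTTCCCTCACGCGGTATCCTTCCCCCTGCACTACCGTCTA-3'
(b) 5'-TAGACGGTAGTGCAGGGGGAAGGATACCGCGTGAGGGAAGA-3'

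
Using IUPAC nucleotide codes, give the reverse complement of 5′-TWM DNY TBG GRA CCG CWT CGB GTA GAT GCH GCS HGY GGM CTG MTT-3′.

5'-AAKCAGKCCRCDSGCDGCATCTACVCGAWGCGGTYCCVARNHKWA-3'

Standard pairs A↔T, G↔C; ambiguity codes pair R↔Y, M↔K, W↔W, S↔S, B↔V, D↔H, N↔N. Complement (AWKHNRAVCCYTGGCGWAGCVCATCTACGDCGSDCRCCKGACKAA), then reverse for 5'→3'.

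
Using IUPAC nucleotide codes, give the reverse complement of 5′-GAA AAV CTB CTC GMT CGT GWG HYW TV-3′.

5'-BAWRDCWCACGAKCGAGVAGBTTTTC-3'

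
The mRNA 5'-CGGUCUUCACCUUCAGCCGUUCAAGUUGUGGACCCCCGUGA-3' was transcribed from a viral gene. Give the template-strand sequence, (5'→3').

5'-TCACGGGGGTCCACAACTTGAACGGCTGAAGGTGAAGACCG-3'

Replace U with T to get the coding DNA strand: CGGTCTTCACCTTCAGCCGTTCAAGTTGTGGACCCCCGTGA. The template strand is its reverse complement (complement GCCAGAAGTGGAAGTCGGCAAGTTCAACACCTGGGGGCACT, then reverse).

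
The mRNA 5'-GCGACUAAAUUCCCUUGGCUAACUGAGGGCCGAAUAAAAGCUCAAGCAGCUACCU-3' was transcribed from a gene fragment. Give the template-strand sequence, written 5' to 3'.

5'-AGGTAGCTGCTTGAGCTTTTATTCGGCCCTCAGTTAGCCAAGGGAATTTAGTCGC-3'

Replace U with T to get the coding DNA strand: GCGACTAAATTCCCTTGGCTAACTGAGGGCCGAATAAAAGCTCAAGCAGCTACCT. The template strand is its reverse complement (complement CGCTGATTTAAGGGAACCGATTGACTCCCGGCTTATTTTCGAGTTCGTCGATGGA, then reverse).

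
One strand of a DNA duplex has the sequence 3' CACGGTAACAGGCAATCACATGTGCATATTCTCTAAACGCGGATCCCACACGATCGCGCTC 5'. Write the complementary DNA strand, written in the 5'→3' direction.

5'-GTGCCATTGTCCGTTAGTGTACACGTATAAGAGATTTGCGCCTAGGGTGTGCTAGCGCGAG-3'

The strand is given 3'→5', so its complement runs 5'→3' in the same left-to-right order: pair each base A↔T, G↔C.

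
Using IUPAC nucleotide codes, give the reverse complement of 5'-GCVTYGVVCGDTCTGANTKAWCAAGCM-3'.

5'-KGCTTGWTMANTCAGAHCGBBCRABGC-3'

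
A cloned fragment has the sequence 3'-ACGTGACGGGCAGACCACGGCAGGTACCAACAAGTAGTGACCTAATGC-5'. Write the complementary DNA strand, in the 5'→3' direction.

5'-TGCACTGCCCGTCTGGTGCCGTCCATGGTTGTTCATCACTGGATTACG-3'

The strand is given 3'→5', so its complement runs 5'→3' in the same left-to-right order: pair each base A↔T, G↔C.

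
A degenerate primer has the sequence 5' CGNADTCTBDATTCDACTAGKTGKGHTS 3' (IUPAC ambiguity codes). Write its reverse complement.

Standard pairs A↔T, G↔C; ambiguity codes pair K↔M, S↔S, B↔V, D↔H, N↔N. Complement (GCNTHAGAVHTAAGHTGATCMACMCDAS), then reverse for 5'→3'.

5'-SADCMCAMCTAGTHGAATHVAGAHTNCG-3'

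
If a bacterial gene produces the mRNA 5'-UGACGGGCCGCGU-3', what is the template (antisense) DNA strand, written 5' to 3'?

5'-ACGCGGCCCGTCA-3'

Replace U with T to get the coding DNA strand: TGACGGGCCGCGT. The template strand is its reverse complement (complement ACTGCCCGGCGCA, then reverse).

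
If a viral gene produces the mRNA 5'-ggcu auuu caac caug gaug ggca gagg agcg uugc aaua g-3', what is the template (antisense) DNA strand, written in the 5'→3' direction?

Replace U with T to get the coding DNA strand: GGCTATTTCAACCATGGATGGGCAGAGGAGCGTTGCAATAG. The template strand is its reverse complement (complement CCGATAAAGTTGGTACCTACCCGTCTCCTCGCAACGTTATC, then reverse).

5'-CTATTGCAACGCTCCTCTGCCCATCCATGGTTGAAATAGCC-3'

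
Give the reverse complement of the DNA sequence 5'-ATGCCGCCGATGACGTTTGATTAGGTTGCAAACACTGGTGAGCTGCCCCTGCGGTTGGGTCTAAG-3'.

5'-CTTAGACCCAACCGCAGGGGCAGCTCACCAGTGTTTGCAACCTAATCAAACGTCATCGGCGGCAT-3'

Reading the sequence 3'→5' and pairing each base (A↔T, G↔C) gives the reverse complement directly.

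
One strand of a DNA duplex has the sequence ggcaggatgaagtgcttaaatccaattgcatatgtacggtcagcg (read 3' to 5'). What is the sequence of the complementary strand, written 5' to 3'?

5'-CCGTCCTACTTCACGAATTTAGGTTAACGTATACATGCCAGTCGC-3'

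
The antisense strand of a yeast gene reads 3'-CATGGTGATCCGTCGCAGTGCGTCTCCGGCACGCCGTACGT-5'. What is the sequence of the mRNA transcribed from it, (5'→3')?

5'-GUACCACUAGGCAGCGUCACGCAGAGGCCGUGCGGCAUGCA-3'

Reading the template 3'→5' as shown, RNA polymerase pairs each base (A→U, T→A, G↔C) to build mRNA 5'→3' directly.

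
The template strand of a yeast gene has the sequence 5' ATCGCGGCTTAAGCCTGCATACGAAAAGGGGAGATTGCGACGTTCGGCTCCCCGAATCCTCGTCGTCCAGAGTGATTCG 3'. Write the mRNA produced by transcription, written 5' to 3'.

RNA polymerase reads the template 3'→5' and synthesizes mRNA 5'→3' by base-pairing (A→U, T→A, G↔C). The complement of the template is TAGCGCCGAATTCGGACGTATGCTTTTCCCCTCTAACGCTGCAAGCCGAGGGGCTTAGGAGCAGCAGGTCTCACTAAGC; antiparallel, so 5'→3' the coding strand is CGAATCACTCTGGACGACGAGGATTCGGGGAGCCGAACGTCGCAATCTCCCCTTTTCGTATGCAGGCTTAAGCCGCGAT. Replace T with U for the mRNA.

5'-CGAAUCACUCUGGACGACGAGGAUUCGGGGAGCCGAACGUCGCAAUCUCCCCUUUUCGUAUGCAGGCUUAAGCCGCGAU-3'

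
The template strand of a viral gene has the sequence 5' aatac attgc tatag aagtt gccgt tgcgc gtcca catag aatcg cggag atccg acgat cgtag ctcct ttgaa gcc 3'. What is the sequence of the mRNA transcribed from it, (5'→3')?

RNA polymerase reads the template 3'→5' and synthesizes mRNA 5'→3' by base-pairing (A→U, T→A, G↔C). The complement of the template is TTATGTAACGATATCTTCAACGGCAACGCGCAGGTGTATCTTAGCGCCTCTAGGCTGCTAGCATCGAGGAAACTTCGG; antiparallel, so 5'→3' the coding strand is GGCTTCAAAGGAGCTACGATCGTCGGATCTCCGCGATTCTATGTGGACGCGCAACGGCAACTTCTATAGCAATGTATT. Replace T with U for the mRNA.

5'-GGCUUCAAAGGAGCUACGAUCGUCGGAUCUCCGCGAUUCUAUGUGGACGCGCAACGGCAACUUCUAUAGCAAUGUAUU-3'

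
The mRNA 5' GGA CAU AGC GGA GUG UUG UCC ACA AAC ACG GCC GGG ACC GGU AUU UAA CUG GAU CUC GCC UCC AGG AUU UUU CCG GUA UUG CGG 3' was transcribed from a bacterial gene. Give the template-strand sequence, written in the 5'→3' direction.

5'-CCGCAATACCGGAAAAATCCTGGAGGCGAGATCCAGTTAAATACCGGTCCCGGCCGTGTTTGTGGACAACACTCCGCTATGTCC-3'

Replace U with T to get the coding DNA strand: GGACATAGCGGAGTGTTGTCCACAAACACGGCCGGGACCGGTATTTAACTGGATCTCGCCTCCAGGATTTTTCCGGTATTGCGG. The template strand is its reverse complement (complement CCTGTATCGCCTCACAACAGGTGTTTGTGCCGGCCCTGGCCATAAATTGACCTAGAGCGGAGGTCCTAAAAAGGCCATAACGCC, then reverse).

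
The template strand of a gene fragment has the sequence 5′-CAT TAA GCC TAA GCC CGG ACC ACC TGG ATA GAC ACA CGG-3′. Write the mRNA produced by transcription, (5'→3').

5′-CCGUGUGUCUAUCCAGGUGGUCCGGGCUUAGGCUUAAUG-3′

RNA polymerase reads the template 3'→5' and synthesizes mRNA 5'→3' by base-pairing (A→U, T→A, G↔C). The complement of the template is GTAATTCGGATTCGGGCCTGGTGGACCTATCTGTGTGCC; antiparallel, so 5'→3' the coding strand is CCGTGTGTCTATCCAGGTGGTCCGGGCTTAGGCTTAATG. Replace T with U for the mRNA.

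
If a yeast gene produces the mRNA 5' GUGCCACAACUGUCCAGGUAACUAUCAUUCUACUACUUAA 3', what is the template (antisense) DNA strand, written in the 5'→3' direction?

5'-TTAAGTAGTAGAATGATAGTTACCTGGACAGTTGTGGCAC-3'

Replace U with T to get the coding DNA strand: GTGCCACAACTGTCCAGGTAACTATCATTCTACTACTTAA. The template strand is its reverse complement (complement CACGGTGTTGACAGGTCCATTGATAGTAAGATGATGAATT, then reverse).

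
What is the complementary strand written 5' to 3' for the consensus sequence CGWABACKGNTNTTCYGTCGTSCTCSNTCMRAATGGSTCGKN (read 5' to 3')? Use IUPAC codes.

5'-NMCGASCCATTYKGANSGAGSACGACRGAANANCMGTVTWCG-3'

Standard pairs A↔T, G↔C; ambiguity codes pair R↔Y, M↔K, W↔W, S↔S, B↔V, N↔N. Complement (GCWTVTGMCNANAAGRCAGCASGAGSNAGKYTTACCSAGCMN), then reverse for 5'→3'.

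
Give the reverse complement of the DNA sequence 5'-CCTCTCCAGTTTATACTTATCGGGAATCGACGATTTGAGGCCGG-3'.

5′-CCGGCCTCAAATCGTCGATTCCCGATAAGTATAAACTGGAGAGG-3′

Reading the sequence 3'→5' and pairing each base (A↔T, G↔C) gives the reverse complement directly.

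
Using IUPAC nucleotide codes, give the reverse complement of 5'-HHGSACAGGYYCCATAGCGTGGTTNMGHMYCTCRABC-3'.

5′-GVTYGAGRKDCKNAACCACGCTATGGRRCCTGTSCDD-3′

Standard pairs A↔T, G↔C; ambiguity codes pair R↔Y, M↔K, S↔S, B↔V, H↔D, N↔N. Complement (DDCSTGTCCRRGGTATCGCACCAANKCDKRGAGYTVG), then reverse for 5'→3'.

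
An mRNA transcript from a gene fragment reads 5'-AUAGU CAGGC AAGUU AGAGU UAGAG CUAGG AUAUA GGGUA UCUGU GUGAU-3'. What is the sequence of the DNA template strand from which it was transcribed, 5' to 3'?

Replace U with T to get the coding DNA strand: ATAGTCAGGCAAGTTAGAGTTAGAGCTAGGATATAGGGTATCTGTGTGAT. The template strand is its reverse complement (complement TATCAGTCCGTTCAATCTCAATCTCGATCCTATATCCCATAGACACACTA, then reverse).

5'-ATCACACAGATACCCTATATCCTAGCTCTAACTCTAACTTGCCTGACTAT-3'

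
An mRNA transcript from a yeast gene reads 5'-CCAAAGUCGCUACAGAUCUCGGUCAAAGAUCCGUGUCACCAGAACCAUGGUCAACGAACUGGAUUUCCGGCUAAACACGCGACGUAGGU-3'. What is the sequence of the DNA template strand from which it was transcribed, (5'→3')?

5′-ACCTACGTCGCGTGTTTAGCCGGAAATCCAGTTCGTTGACCATGGTTCTGGTGACACGGATCTTTGACCGAGATCTGTAGCGACTTTGG-3′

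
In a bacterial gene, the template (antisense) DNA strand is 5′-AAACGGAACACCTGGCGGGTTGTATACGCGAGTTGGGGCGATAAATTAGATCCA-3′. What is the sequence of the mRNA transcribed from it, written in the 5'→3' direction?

5'-UGGAUCUAAUUUAUCGCCCCAACUCGCGUAUACAACCCGCCAGGUGUUCCGUUU-3'

The mRNA has the sequence of the coding strand (reverse complement of the template) with T→U. Reverse complement of AAACGGAACACCTGGCGGGTTGTATACGCGAGTTGGGGCGATAAATTAGATCCA is TGGATCTAATTTATCGCCCCAACTCGCGTATACAACCCGCCAGGTGTTCCGTTT; then T→U.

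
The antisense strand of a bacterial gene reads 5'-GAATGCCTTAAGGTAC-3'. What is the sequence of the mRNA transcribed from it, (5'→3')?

The mRNA has the sequence of the coding strand (reverse complement of the template) with T→U. Reverse complement of GAATGCCTTAAGGTAC is GTACCTTAAGGCATTC; then T→U.

5'-GUACCUUAAGGCAUUC-3'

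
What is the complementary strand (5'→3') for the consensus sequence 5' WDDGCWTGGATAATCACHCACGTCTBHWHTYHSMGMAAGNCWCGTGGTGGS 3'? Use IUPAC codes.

Standard pairs A↔T, G↔C; ambiguity codes pair Y↔R, M↔K, W↔W, S↔S, B↔V, D↔H, N↔N. Complement (WHHCGWACCTATTAGTGDGTGCAGAVDWDARDSKCKTTCNGWGCACCACCS), then reverse for 5'→3'.

5'-SCCACCACGWGNCTTKCKSDRADWDVAGACGTGDGTGATTATCCAWGCHHW-3'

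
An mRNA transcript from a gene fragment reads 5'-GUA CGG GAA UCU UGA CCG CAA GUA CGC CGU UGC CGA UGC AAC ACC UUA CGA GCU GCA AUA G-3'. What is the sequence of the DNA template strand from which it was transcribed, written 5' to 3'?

Replace U with T to get the coding DNA strand: GTACGGGAATCTTGACCGCAAGTACGCCGTTGCCGATGCAACACCTTACGAGCTGCAATAG. The template strand is its reverse complement (complement CATGCCCTTAGAACTGGCGTTCATGCGGCAACGGCTACGTTGTGGAATGCTCGACGTTATC, then reverse).

5'-CTATTGCAGCTCGTAAGGTGTTGCATCGGCAACGGCGTACTTGCGGTCAAGATTCCCGTAC-3'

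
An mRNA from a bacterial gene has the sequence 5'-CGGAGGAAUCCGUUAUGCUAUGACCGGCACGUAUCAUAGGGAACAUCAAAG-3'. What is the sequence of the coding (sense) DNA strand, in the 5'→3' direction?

5′-CGGAGGAATCCGTTATGCTATGACCGGCACGTATCATAGGGAACATCAAAG-3′

The coding DNA strand has the same 5'→3' sequence as the mRNA with U replaced by T.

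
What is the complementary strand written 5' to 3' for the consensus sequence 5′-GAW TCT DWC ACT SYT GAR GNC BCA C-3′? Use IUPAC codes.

Standard pairs A↔T, G↔C; ambiguity codes pair R↔Y, W↔W, S↔S, B↔V, D↔H, N↔N. Complement (CTWAGAHWGTGASRACTYCNGVGTG), then reverse for 5'→3'.

5'-GTGVGNCYTCARSAGTGWHAGAWTC-3'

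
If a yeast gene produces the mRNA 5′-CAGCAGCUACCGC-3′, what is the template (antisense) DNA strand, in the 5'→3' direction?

5'-GCGGTAGCTGCTG-3'

Replace U with T to get the coding DNA strand: CAGCAGCTACCGC. The template strand is its reverse complement (complement GTCGTCGATGGCG, then reverse).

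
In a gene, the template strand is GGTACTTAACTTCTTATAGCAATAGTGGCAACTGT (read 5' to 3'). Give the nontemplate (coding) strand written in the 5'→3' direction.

5'-ACAGTTGCCACTATTGCTATAAGAAGTTAAGTACC-3'

The coding strand is complementary and antiparallel to the template: take the complement (A↔T, G↔C) and reverse.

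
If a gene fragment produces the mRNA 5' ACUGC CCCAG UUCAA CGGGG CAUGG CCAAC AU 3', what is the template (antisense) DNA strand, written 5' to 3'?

Replace U with T to get the coding DNA strand: ACTGCCCCAGTTCAACGGGGCATGGCCAACAT. The template strand is its reverse complement (complement TGACGGGGTCAAGTTGCCCCGTACCGGTTGTA, then reverse).

5'-ATGTTGGCCATGCCCCGTTGAACTGGGGCAGT-3'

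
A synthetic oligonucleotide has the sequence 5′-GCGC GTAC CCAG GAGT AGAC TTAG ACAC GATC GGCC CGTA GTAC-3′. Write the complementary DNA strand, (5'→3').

5'-GTACTACGGGCCGATCGTGTCTAAGTCTACTCCTGGGTACGCGC-3'

The complement of GCGCGTACCCAGGAGTAGACTTAGACACGATCGGCCCGTAGTAC is CGCGCATGGGTCCTCATCTGAATCTGTGCTAGCCGGGCATCATG (A↔T, G↔C). DNA strands are antiparallel, so the complementary strand runs 3'→5'; reversing gives the 5'→3' form.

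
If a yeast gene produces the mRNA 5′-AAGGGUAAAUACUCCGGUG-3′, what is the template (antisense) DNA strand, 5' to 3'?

Replace U with T to get the coding DNA strand: AAGGGTAAATACTCCGGTG. The template strand is its reverse complement (complement TTCCCATTTATGAGGCCAC, then reverse).

5'-CACCGGAGTATTTACCCTT-3'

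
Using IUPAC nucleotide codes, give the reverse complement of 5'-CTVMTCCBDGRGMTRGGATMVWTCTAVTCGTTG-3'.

Standard pairs A↔T, G↔C; ambiguity codes pair R↔Y, M↔K, W↔W, B↔V, D↔H. Complement (GABKAGGVHCYCKAYCCTAKBWAGATBAGCAAC), then reverse for 5'→3'.

5'-CAACGABTAGAWBKATCCYAKCYCHVGGAKBAG-3'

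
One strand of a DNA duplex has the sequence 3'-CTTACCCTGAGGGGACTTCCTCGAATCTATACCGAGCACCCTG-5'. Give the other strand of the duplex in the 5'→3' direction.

The strand is given 3'→5', so its complement runs 5'→3' in the same left-to-right order: pair each base A↔T, G↔C.

5'-GAATGGGACTCCCCTGAAGGAGCTTAGATATGGCTCGTGGGAC-3'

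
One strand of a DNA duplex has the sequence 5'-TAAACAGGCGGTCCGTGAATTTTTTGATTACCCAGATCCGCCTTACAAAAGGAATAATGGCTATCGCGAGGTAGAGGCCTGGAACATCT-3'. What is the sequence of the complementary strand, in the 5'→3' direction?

5'-AGATGTTCCAGGCCTCTACCTCGCGATAGCCATTATTCCTTTTGTAAGGCGGATCTGGGTAATCAAAAAATTCACGGACCGCCTGTTTA-3'

The complement of TAAACAGGCGGTCCGTGAATTTTTTGATTACCCAGATCCGCCTTACAAAAGGAATAATGGCTATCGCGAGGTAGAGGCCTGGAACATCT is ATTTGTCCGCCAGGCACTTAAAAAACTAATGGGTCTAGGCGGAATGTTTTCCTTATTACCGATAGCGCTCCATCTCCGGACCTTGTAGA (A↔T, G↔C). DNA strands are antiparallel, so the complementary strand runs 3'→5'; reversing gives the 5'→3' form.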